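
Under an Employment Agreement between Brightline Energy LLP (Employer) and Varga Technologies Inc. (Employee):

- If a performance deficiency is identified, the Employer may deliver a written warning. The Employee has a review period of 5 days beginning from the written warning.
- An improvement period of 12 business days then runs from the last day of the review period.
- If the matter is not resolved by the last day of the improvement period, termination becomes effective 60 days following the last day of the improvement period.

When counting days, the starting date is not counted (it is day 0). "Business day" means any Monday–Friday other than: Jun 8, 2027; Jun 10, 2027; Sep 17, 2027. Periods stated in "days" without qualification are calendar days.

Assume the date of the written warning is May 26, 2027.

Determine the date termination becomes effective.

Aug 17, 2027

Adding 5 calendar days to May 26, 2027 gives May 31, 2027, which is the last day of the review period.
From Monday, May 31, 2027, 12 business days (Jun 1, Jun 2, Jun 3, Jun 4, …, Jun 16, Jun 17, Jun 18, skipping weekends and the listed holidays on Jun 8, Jun 10) brings us to Friday, Jun 18, 2027, which is the last day of the improvement period.
The date termination becomes effective: Jun 18, 2027 + 60 days = Aug 17, 2027.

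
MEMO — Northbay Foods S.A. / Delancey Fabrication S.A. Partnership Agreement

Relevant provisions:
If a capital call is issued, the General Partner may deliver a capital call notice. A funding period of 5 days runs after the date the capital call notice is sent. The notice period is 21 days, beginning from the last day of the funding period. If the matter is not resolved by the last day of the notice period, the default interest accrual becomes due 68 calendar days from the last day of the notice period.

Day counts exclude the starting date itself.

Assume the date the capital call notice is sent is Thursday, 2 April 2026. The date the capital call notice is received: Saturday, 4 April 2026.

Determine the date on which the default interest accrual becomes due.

5 July 2026

The last day of the funding period: 5 calendar days after 2 April 2026 is 7 April 2026.
The last day of the notice period: 21 calendar days after 7 April 2026 is 28 April 2026.
The date on which the default interest accrual becomes due: 68 calendar days after 28 April 2026 is 5 July 2026.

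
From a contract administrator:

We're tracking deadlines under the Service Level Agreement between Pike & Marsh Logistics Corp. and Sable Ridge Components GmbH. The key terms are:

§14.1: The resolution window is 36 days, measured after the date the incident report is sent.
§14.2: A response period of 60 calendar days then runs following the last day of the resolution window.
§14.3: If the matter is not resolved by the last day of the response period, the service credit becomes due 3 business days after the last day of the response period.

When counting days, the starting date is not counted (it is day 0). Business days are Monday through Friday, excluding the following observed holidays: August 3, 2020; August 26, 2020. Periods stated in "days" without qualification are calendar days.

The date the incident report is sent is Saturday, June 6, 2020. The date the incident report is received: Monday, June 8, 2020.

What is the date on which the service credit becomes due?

The last day of the resolution window: June 6, 2020 + 36 days = July 12, 2020.
Adding 60 calendar days to July 12, 2020 gives September 10, 2020, which is the last day of the response period.
The date on which the service credit becomes due: counting 3 business days from Thursday, September 10, 2020 (Sep 11, Sep 14, Sep 15, skipping weekends) reaches Tuesday, September 15, 2020.

September 15, 2020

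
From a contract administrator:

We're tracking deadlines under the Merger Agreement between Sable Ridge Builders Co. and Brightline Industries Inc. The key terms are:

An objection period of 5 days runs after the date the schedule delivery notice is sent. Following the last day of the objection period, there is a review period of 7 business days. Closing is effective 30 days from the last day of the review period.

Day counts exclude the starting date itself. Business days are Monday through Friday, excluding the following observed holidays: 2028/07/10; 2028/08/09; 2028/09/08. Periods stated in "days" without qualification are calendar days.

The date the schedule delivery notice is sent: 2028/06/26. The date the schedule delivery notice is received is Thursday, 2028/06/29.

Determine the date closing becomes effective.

2028/08/11

Adding 5 calendar days to 2028/06/26 gives 2028/07/01, which is the last day of the objection period.
From Saturday, 2028/07/01, 7 business days (Jul 3, Jul 4, Jul 5, Jul 6, Jul 7, Jul 11, Jul 12, skipping weekends and the listed holiday on Jul 10) brings us to Wednesday, 2028/07/12, which is the last day of the review period.
Adding 30 calendar days to 2028/07/12 gives 2028/08/11, which is the date closing becomes effective.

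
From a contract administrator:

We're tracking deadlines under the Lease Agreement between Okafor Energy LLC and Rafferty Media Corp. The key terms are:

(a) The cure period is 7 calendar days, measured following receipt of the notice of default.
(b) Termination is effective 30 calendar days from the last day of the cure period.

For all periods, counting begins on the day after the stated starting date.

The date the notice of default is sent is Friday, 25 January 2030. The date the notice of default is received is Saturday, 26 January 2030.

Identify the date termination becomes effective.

Adding 7 calendar days to 26 January 2030 gives 2 February 2030, which is the last day of the cure period.
Adding 30 calendar days to 2 February 2030 gives 4 March 2030, which is the date termination becomes effective.

4 March 2030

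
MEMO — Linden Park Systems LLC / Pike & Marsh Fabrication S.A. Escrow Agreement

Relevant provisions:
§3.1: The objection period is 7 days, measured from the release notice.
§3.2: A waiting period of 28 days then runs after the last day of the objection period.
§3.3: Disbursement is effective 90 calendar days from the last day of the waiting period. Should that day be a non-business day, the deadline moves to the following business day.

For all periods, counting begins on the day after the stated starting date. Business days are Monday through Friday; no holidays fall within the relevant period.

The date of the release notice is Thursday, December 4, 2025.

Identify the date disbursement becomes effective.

April 8, 2026

Adding 7 calendar days to December 4, 2025 gives December 11, 2025, which is the last day of the objection period.
The last day of the waiting period: December 11, 2025 + 28 days = January 8, 2026.
The date disbursement becomes effective: January 8, 2026 + 90 days = April 8, 2026. April 8, 2026 is a Wednesday, so no roll-forward applies.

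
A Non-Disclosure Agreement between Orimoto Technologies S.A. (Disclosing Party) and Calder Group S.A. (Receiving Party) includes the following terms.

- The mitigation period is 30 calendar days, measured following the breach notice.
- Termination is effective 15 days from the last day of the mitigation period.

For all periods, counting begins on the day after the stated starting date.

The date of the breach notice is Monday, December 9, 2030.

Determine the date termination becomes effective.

Adding 30 calendar days to December 9, 2030 gives January 8, 2031, which is the last day of the mitigation period.
The date termination becomes effective: January 8, 2031 + 15 days = January 23, 2031.

January 23, 2031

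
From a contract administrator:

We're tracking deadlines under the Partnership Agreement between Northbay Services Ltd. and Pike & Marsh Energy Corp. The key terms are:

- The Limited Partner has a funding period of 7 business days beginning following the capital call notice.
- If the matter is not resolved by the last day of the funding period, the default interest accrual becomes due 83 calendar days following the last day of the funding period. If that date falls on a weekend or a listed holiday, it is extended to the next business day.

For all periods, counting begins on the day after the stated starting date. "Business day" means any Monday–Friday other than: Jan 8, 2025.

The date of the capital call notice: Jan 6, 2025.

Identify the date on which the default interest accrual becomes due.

The last day of the funding period: 7 business days after Monday, Jan 6, 2025, skipping weekends and the listed holiday on Jan 8 — Jan 7, Jan 9, Jan 10, Jan 13, Jan 14, Jan 15, Jan 16 — lands on Thursday, Jan 16, 2025.
The date on which the default interest accrual becomes due: Jan 16, 2025 + 83 days = Apr 9, 2025. Apr 9, 2025 is a Wednesday and is not a listed holiday, so no roll-forward applies.

Apr 9, 2025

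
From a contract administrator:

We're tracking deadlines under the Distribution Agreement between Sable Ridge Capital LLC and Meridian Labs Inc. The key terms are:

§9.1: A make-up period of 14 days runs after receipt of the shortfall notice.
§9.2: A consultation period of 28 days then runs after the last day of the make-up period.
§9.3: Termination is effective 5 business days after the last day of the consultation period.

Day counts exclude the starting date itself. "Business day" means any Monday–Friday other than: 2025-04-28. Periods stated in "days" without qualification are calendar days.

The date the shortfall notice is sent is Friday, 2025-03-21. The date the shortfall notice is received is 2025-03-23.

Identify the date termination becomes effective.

Adding 14 calendar days to 2025-03-23 gives 2025-04-06, which is the last day of the make-up period.
Adding 28 calendar days to 2025-04-06 gives 2025-05-04, which is the last day of the consultation period.
The date termination becomes effective: counting 5 business days from Sunday, 2025-05-04 (May 5, May 6, May 7, May 8, May 9, skipping weekends) reaches Friday, 2025-05-09.

2025-05-09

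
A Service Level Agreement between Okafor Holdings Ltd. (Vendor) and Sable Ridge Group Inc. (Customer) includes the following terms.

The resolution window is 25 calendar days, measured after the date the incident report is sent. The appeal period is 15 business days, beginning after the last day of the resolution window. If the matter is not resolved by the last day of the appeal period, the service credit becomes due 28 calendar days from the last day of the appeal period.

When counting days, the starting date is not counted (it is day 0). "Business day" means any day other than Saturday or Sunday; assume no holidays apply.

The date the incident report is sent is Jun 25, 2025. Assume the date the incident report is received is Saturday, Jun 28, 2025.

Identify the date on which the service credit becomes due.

Adding 25 calendar days to Jun 25, 2025 gives Jul 20, 2025, which is the last day of the resolution window.
From Sunday, Jul 20, 2025, 15 business days (Jul 21, Jul 22, Jul 23, Jul 24, …, Aug 6, Aug 7, Aug 8, skipping weekends) brings us to Friday, Aug 8, 2025, which is the last day of the appeal period.
Adding 28 calendar days to Aug 8, 2025 gives Sep 5, 2025, which is the date on which the service credit becomes due.

Sep 5, 2025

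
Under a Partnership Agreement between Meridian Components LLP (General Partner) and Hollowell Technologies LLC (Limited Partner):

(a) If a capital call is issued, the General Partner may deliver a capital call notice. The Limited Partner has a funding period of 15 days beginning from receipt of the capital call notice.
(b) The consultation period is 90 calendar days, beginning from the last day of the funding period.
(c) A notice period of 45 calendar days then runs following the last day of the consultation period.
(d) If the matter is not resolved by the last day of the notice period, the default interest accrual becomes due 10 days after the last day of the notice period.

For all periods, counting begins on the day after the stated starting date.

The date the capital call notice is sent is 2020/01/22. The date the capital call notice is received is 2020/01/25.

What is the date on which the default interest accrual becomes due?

The last day of the funding period: 2020/01/25 + 15 days = 2020/02/09.
Adding 90 calendar days to 2020/02/09 gives 2020/05/09, which is the last day of the consultation period.
Adding 45 calendar days to 2020/05/09 gives 2020/06/23, which is the last day of the notice period.
Adding 10 calendar days to 2020/06/23 gives 2020/07/03, which is the date on which the default interest accrual becomes due.

2020/07/03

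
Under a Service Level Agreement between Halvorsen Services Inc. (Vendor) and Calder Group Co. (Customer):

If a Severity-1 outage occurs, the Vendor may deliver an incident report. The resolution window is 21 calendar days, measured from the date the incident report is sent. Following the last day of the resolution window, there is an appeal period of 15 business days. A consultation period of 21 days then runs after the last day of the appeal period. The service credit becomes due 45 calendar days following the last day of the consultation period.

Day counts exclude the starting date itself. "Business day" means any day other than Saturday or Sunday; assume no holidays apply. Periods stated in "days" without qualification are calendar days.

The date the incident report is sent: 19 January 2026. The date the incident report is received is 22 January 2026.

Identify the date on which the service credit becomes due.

The last day of the resolution window: 21 calendar days after 19 January 2026 is 9 February 2026.
From Monday, 9 February 2026, 15 business days (Feb 10, Feb 11, Feb 12, Feb 13, …, Feb 26, Feb 27, Mar 2, skipping weekends) brings us to Monday, 2 March 2026, which is the last day of the appeal period.
The last day of the consultation period: 2 March 2026 + 21 days = 23 March 2026.
The date on which the service credit becomes due: 23 March 2026 + 45 days = 7 May 2026.

7 May 2026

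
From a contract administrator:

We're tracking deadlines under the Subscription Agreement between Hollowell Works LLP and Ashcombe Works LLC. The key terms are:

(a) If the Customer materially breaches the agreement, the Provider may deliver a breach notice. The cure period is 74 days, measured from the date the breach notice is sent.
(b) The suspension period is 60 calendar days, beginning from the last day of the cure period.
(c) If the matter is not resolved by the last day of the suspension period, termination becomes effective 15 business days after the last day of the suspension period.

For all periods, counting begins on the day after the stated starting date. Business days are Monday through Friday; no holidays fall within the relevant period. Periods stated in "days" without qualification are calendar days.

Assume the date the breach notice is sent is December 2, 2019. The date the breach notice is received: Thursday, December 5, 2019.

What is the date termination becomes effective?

May 5, 2020

The last day of the cure period: December 2, 2019 + 74 days = February 14, 2020.
The last day of the suspension period: February 14, 2020 + 60 days = April 14, 2020.
From Tuesday, April 14, 2020, 15 business days (Apr 15, Apr 16, Apr 17, Apr 20, …, May 1, May 4, May 5, skipping weekends) brings us to Tuesday, May 5, 2020, which is the date termination becomes effective.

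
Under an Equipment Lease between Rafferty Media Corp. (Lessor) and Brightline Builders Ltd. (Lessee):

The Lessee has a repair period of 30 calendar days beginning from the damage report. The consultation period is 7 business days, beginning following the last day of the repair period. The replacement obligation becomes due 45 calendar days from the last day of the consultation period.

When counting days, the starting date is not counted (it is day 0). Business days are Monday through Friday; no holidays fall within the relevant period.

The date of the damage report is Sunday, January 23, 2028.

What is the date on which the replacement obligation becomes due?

The last day of the repair period: January 23, 2028 + 30 days = February 22, 2028.
The last day of the consultation period: 7 business days after Tuesday, February 22, 2028, skipping weekends — Feb 23, Feb 24, Feb 25, Feb 28, Feb 29, Mar 1, Mar 2 — lands on Thursday, March 2, 2028.
Adding 45 calendar days to March 2, 2028 gives April 16, 2028, which is the date on which the replacement obligation becomes due.

April 16, 2028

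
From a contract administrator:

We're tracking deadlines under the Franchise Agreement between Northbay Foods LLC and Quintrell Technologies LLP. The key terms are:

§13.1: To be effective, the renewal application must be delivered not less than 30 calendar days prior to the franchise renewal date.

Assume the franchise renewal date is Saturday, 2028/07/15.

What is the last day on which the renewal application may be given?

2028/07/15 minus 30 days is 2028/06/15.

2028/06/15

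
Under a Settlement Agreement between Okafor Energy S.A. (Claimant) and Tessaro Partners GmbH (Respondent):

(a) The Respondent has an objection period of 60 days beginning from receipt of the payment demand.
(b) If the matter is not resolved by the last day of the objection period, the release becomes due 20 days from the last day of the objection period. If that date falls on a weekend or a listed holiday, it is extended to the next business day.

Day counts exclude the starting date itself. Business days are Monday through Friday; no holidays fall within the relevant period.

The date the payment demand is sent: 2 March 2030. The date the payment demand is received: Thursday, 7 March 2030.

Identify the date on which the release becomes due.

The last day of the objection period: 7 March 2030 + 60 days = 6 May 2030.
The date on which the release becomes due: 20 calendar days after 6 May 2030 is 26 May 2030. That falls on a Sunday, so it rolls to the next business day, Monday, 27 May 2030.

27 May 2030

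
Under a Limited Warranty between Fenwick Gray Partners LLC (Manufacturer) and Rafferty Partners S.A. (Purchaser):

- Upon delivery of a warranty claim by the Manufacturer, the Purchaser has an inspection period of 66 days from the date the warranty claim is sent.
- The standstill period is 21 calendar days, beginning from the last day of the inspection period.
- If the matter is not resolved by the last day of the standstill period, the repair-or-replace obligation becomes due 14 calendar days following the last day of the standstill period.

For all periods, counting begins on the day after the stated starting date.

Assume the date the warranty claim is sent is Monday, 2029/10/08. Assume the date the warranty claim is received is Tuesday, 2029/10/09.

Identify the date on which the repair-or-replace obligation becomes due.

2030/01/17

Adding 66 calendar days to 2029/10/08 gives 2029/12/13, which is the last day of the inspection period.
The last day of the standstill period: 21 calendar days after 2029/12/13 is 2030/01/03.
The date on which the repair-or-replace obligation becomes due: 2030/01/03 + 14 days = 2030/01/17.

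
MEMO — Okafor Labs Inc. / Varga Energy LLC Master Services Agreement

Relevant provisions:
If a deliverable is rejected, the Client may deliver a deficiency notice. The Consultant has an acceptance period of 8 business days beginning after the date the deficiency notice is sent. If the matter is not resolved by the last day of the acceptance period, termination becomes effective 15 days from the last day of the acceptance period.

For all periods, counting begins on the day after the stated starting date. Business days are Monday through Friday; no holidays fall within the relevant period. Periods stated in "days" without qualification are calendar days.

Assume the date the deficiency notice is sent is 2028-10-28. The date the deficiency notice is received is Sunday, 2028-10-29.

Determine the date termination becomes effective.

The last day of the acceptance period: 8 business days after Saturday, 2028-10-28, skipping weekends — Oct 30, Oct 31, Nov 1, Nov 2, Nov 3, Nov 6, Nov 7, Nov 8 — lands on Wednesday, 2028-11-08.
The date termination becomes effective: 2028-11-08 + 15 days = 2028-11-23.

2028-11-23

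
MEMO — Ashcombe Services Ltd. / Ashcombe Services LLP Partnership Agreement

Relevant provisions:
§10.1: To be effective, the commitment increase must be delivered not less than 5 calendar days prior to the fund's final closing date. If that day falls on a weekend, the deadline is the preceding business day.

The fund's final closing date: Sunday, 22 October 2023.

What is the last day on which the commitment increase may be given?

Counting back 5 calendar days from 22 October 2023 gives 17 October 2023. That is a Tuesday, so no adjustment is needed.

17 October 2023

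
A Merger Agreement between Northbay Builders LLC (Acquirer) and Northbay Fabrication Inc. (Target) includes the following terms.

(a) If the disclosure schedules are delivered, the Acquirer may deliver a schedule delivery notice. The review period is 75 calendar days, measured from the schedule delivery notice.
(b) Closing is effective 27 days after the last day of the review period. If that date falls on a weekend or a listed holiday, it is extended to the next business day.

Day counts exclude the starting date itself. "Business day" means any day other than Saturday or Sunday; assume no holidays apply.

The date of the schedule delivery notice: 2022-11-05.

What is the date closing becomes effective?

2023-02-15

The last day of the review period: 75 calendar days after 2022-11-05 is 2023-01-19.
Adding 27 calendar days to 2023-01-19 gives 2023-02-15, which is the date closing becomes effective. 2023-02-15 is a Wednesday, so no roll-forward applies.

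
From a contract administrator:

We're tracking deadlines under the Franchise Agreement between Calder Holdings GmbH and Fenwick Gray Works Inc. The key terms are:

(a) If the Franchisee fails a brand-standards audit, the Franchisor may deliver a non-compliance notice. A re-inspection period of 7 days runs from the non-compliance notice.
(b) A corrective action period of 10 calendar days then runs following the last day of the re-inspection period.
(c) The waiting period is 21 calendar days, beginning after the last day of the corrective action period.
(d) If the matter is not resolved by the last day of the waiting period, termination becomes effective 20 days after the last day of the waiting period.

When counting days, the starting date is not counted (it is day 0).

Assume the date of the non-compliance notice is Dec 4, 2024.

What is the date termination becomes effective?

The last day of the re-inspection period: Dec 4, 2024 + 7 days = Dec 11, 2024.
Adding 10 calendar days to Dec 11, 2024 gives Dec 21, 2024, which is the last day of the corrective action period.
Adding 21 calendar days to Dec 21, 2024 gives Jan 11, 2025, which is the last day of the waiting period.
The date termination becomes effective: 20 calendar days after Jan 11, 2025 is Jan 31, 2025.

Jan 31, 2025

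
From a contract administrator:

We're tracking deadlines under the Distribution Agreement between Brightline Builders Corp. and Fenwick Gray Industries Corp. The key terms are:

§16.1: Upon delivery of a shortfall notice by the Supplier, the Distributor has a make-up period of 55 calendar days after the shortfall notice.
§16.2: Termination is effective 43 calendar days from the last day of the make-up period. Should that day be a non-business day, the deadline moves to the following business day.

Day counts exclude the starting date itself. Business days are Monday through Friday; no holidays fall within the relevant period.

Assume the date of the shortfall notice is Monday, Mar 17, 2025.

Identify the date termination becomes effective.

The last day of the make-up period: Mar 17, 2025 + 55 days = May 11, 2025.
The date termination becomes effective: May 11, 2025 + 43 days = Jun 23, 2025. Jun 23, 2025 is a Monday, so no roll-forward applies.

Jun 23, 2025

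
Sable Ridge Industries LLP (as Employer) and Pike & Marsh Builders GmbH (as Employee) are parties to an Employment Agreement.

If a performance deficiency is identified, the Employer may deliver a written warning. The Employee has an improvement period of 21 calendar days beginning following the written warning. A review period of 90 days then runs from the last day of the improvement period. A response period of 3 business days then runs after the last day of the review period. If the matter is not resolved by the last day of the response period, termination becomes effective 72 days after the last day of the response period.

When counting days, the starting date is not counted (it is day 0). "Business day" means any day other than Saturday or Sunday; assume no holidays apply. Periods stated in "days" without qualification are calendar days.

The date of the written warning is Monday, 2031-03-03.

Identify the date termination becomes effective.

The last day of the improvement period: 21 calendar days after 2031-03-03 is 2031-03-24.
The last day of the review period: 2031-03-24 + 90 days = 2031-06-22.
The last day of the response period: 3 business days after Sunday, 2031-06-22, skipping weekends — Jun 23, Jun 24, Jun 25 — lands on Wednesday, 2031-06-25.
Adding 72 calendar days to 2031-06-25 gives 2031-09-05, which is the date termination becomes effective.

2031-09-05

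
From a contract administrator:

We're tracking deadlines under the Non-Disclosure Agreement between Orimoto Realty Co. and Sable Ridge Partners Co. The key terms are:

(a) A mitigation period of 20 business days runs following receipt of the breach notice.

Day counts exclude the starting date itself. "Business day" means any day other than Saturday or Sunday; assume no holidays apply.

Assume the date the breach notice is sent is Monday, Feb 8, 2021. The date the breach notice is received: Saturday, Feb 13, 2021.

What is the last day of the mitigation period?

The last day of the mitigation period: counting 20 business days from Saturday, Feb 13, 2021 (Feb 15, Feb 16, Feb 17, Feb 18, …, Mar 10, Mar 11, Mar 12, skipping weekends) reaches Friday, Mar 12, 2021.

Mar 12, 2021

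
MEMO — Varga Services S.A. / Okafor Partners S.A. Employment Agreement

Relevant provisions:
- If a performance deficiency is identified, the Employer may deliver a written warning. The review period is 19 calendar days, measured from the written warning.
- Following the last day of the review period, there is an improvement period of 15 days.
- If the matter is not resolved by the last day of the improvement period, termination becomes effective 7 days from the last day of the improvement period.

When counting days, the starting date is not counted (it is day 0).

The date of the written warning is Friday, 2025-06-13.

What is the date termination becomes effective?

2025-07-24

The last day of the review period: 2025-06-13 + 19 days = 2025-07-02.
The last day of the improvement period: 2025-07-02 + 15 days = 2025-07-17.
The date termination becomes effective: 7 calendar days after 2025-07-17 is 2025-07-24.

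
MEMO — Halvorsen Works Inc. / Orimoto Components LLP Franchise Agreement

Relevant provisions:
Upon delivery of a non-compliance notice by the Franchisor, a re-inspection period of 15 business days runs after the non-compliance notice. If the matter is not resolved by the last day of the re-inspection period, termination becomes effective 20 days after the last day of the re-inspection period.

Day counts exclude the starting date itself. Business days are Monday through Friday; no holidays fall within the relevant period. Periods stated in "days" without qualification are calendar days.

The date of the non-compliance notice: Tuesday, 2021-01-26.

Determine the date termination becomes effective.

2021-03-08

The last day of the re-inspection period: 15 business days after Tuesday, 2021-01-26, skipping weekends — Jan 27, Jan 28, Jan 29, Feb 1, …, Feb 12, Feb 15, Feb 16 — lands on Tuesday, 2021-02-16.
Adding 20 calendar days to 2021-02-16 gives 2021-03-08, which is the date termination becomes effective.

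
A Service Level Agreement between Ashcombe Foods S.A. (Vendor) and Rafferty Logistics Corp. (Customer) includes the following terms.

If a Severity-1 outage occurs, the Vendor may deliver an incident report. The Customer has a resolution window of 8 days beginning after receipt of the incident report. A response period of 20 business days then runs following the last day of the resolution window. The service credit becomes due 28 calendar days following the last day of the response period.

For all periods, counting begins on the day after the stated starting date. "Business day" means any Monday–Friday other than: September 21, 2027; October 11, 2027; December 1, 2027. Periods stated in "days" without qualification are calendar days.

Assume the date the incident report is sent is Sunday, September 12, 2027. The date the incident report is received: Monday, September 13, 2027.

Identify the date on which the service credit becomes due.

Adding 8 calendar days to September 13, 2027 gives September 21, 2027, which is the last day of the resolution window.
From Tuesday, September 21, 2027, 20 business days (Sep 22, Sep 23, Sep 24, Sep 27, …, Oct 18, Oct 19, Oct 20, skipping weekends and the listed holiday on Oct 11) brings us to Wednesday, October 20, 2027, which is the last day of the response period.
The date on which the service credit becomes due: October 20, 2027 + 28 days = November 17, 2027.

November 17, 2027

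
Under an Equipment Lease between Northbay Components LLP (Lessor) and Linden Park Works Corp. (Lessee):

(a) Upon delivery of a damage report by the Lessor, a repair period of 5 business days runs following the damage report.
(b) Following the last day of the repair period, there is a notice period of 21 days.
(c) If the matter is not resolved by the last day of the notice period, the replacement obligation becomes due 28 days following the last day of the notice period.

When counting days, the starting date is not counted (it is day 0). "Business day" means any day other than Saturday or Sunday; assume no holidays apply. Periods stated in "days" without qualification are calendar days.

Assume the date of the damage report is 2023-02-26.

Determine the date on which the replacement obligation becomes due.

2023-04-21

The last day of the repair period: counting 5 business days from Sunday, 2023-02-26 (Feb 27, Feb 28, Mar 1, Mar 2, Mar 3, skipping weekends) reaches Friday, 2023-03-03.
The last day of the notice period: 2023-03-03 + 21 days = 2023-03-24.
The date on which the replacement obligation becomes due: 28 calendar days after 2023-03-24 is 2023-04-21.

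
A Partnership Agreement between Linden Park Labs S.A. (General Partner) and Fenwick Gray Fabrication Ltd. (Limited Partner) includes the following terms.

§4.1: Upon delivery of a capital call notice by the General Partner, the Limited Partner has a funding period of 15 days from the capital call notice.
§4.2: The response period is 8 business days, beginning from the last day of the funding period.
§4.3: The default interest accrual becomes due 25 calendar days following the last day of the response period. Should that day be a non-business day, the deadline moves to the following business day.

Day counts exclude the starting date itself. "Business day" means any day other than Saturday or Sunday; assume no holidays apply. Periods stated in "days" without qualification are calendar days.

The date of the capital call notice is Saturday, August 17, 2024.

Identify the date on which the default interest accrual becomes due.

October 7, 2024

The last day of the funding period: August 17, 2024 + 15 days = September 1, 2024.
The last day of the response period: 8 business days after Sunday, September 1, 2024, skipping weekends — Sep 2, Sep 3, Sep 4, Sep 5, Sep 6, Sep 9, Sep 10, Sep 11 — lands on Wednesday, September 11, 2024.
Adding 25 calendar days to September 11, 2024 gives October 6, 2024, which is the date on which the default interest accrual becomes due. That falls on a Sunday, so it rolls to the next business day, Monday, October 7, 2024.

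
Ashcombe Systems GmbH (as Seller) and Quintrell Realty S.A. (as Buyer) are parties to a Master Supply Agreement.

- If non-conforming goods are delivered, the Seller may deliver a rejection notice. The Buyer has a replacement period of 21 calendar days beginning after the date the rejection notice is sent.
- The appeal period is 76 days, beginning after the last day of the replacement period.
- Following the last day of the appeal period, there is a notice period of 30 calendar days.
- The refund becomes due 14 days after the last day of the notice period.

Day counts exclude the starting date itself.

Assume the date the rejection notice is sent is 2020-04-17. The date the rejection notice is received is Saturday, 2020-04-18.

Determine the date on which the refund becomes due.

The last day of the replacement period: 2020-04-17 + 21 days = 2020-05-08.
The last day of the appeal period: 2020-05-08 + 76 days = 2020-07-23.
Adding 30 calendar days to 2020-07-23 gives 2020-08-22, which is the last day of the notice period.
Adding 14 calendar days to 2020-08-22 gives 2020-09-05, which is the date on which the refund becomes due.

2020-09-05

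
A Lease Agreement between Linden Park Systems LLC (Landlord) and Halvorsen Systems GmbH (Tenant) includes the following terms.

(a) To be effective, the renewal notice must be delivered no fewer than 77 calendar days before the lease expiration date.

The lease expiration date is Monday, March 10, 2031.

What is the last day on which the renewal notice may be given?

December 23, 2030

March 10, 2031 minus 77 days is December 23, 2030.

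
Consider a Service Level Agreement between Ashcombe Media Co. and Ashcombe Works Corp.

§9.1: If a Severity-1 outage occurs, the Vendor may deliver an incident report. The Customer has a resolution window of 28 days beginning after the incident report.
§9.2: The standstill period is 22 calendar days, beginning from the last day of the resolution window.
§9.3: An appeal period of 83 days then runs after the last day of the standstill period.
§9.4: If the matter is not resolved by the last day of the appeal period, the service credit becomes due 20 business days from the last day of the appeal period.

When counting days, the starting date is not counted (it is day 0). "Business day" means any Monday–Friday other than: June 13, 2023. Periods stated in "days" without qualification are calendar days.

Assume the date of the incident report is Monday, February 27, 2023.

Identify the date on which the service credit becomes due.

The last day of the resolution window: February 27, 2023 + 28 days = March 27, 2023.
The last day of the standstill period: 22 calendar days after March 27, 2023 is April 18, 2023.
Adding 83 calendar days to April 18, 2023 gives July 10, 2023, which is the last day of the appeal period.
From Monday, July 10, 2023, 20 business days (Jul 11, Jul 12, Jul 13, Jul 14, …, Aug 3, Aug 4, Aug 7, skipping weekends) brings us to Monday, August 7, 2023, which is the date on which the service credit becomes due.

August 7, 2023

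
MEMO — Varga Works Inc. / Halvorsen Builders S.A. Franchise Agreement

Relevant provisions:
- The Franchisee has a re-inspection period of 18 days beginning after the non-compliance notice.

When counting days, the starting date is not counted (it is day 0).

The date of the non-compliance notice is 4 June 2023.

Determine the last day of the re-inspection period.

22 June 2023

The last day of the re-inspection period: 4 June 2023 + 18 days = 22 June 2023.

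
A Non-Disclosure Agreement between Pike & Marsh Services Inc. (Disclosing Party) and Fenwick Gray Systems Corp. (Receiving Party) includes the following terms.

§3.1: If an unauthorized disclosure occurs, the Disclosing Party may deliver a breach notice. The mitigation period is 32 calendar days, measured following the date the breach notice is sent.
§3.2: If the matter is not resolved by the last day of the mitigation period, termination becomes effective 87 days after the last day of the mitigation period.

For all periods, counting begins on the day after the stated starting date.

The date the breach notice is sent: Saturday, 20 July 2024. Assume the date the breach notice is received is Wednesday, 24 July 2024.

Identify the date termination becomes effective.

The last day of the mitigation period: 32 calendar days after 20 July 2024 is 21 August 2024.
The date termination becomes effective: 87 calendar days after 21 August 2024 is 16 November 2024.

16 November 2024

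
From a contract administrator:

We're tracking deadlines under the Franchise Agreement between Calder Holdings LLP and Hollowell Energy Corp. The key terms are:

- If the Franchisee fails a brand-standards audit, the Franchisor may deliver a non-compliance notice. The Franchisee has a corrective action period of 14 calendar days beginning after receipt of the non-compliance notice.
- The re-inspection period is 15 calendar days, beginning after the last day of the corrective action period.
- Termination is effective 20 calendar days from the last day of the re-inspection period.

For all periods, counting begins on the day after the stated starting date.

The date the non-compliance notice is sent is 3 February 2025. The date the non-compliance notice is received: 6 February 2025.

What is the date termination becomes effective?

The last day of the corrective action period: 14 calendar days after 6 February 2025 is 20 February 2025.
The last day of the re-inspection period: 20 February 2025 + 15 days = 7 March 2025.
The date termination becomes effective: 7 March 2025 + 20 days = 27 March 2025.

27 March 2025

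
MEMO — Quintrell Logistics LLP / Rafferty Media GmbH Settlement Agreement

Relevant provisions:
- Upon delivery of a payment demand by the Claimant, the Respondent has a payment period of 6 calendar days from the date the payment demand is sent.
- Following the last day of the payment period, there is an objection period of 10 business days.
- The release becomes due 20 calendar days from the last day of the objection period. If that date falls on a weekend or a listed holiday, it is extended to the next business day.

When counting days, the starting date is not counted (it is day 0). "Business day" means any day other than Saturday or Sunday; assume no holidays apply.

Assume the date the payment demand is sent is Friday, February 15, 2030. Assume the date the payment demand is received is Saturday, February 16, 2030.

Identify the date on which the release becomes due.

Adding 6 calendar days to February 15, 2030 gives February 21, 2030, which is the last day of the payment period.
The last day of the objection period: counting 10 business days from Thursday, February 21, 2030 (Feb 22, Feb 25, Feb 26, Feb 27, Feb 28, Mar 1, Mar 4, Mar 5, Mar 6, Mar 7, skipping weekends) reaches Thursday, March 7, 2030.
The date on which the release becomes due: 20 calendar days after March 7, 2030 is March 27, 2030. March 27, 2030 is a Wednesday, so no roll-forward applies.

March 27, 2030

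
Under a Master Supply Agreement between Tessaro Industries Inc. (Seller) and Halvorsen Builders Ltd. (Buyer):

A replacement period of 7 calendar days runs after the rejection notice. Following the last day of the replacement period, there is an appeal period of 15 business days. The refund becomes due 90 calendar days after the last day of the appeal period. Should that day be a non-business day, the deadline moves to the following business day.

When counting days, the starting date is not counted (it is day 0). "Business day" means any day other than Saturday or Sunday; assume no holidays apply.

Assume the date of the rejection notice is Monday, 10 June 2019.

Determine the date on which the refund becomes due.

Adding 7 calendar days to 10 June 2019 gives 17 June 2019, which is the last day of the replacement period.
From Monday, 17 June 2019, 15 business days (Jun 18, Jun 19, Jun 20, Jun 21, …, Jul 4, Jul 5, Jul 8, skipping weekends) brings us to Monday, 8 July 2019, which is the last day of the appeal period.
The date on which the refund becomes due: 8 July 2019 + 90 days = 6 October 2019. That falls on a Sunday, so it rolls to the next business day, Monday, 7 October 2019.

7 October 2019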